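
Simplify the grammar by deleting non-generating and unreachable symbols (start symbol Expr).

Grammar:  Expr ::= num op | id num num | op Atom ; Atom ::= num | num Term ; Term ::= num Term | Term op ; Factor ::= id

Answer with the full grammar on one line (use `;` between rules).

Expr ::= num op | id num num | op Atom; Atom ::= num

Generating nonterminals: {Atom, Expr, Factor}.
Reachable from Expr after that: {Atom, Expr}.
Removed useless symbols: {Factor, Term} and every production mentioning them.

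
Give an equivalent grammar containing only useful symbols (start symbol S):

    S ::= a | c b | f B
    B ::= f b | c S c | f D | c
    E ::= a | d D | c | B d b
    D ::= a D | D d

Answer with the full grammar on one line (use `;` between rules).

S ::= a | c b | f B; B ::= f b | c S c | c

Generating nonterminals: {B, E, S}.
Reachable from S after that: {B, S}.
Removed useless symbols: {D, E} and every production mentioning them.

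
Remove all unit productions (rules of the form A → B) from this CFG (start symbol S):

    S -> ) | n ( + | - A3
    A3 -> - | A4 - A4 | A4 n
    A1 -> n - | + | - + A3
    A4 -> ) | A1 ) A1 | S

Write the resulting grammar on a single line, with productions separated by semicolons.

S -> ) | n ( + | - A3; A3 -> - | A4 - A4 | A4 n; A1 -> n - | + | - + A3; A4 -> ) | A1 ) A1 | n ( + | - A3

Unit pairs: A4 ⇒* {S}.
Replace each nonterminal's rules with the union of the non-unit rules of every nonterminal it unit-derives.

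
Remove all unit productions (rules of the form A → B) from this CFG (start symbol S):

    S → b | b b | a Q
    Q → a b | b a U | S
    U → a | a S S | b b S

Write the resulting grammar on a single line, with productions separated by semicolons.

Unit pairs: Q ⇒* {S}.
Replace each nonterminal's rules with the union of the non-unit rules of every nonterminal it unit-derives.

S → b | b b | a Q; Q → b | b b | a Q | a b | b a U; U → a | a S S | b b S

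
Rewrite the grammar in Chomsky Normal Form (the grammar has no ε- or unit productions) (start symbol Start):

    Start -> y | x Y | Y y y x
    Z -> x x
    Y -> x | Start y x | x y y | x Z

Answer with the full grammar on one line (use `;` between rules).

Start -> y | X1 Y | Y Y1; Z -> X1 X1; Y -> x | Start Y3 | X1 Y4 | X1 Z; X1 -> x; X2 -> y; Y1 -> X2 Y2; Y2 -> X2 X1; Y3 -> X2 X1; Y4 -> X2 X2

Introduce a nonterminal for each terminal appearing in a rule of length ≥ 2: X1 → x, X2 → y.
Binarize each right-hand side of length ≥ 3 by chaining fresh nonterminals (Y1, Y2, …): affected rules were Start → Y X2 X2 X1; Y → Start X2 X1; Y → X1 X2 X2.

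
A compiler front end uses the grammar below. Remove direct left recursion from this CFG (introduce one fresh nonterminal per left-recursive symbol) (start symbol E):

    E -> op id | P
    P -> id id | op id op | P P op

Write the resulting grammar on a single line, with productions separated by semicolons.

P is directly left-recursive.
For P: α = {P op}, β = {id id, op id op}. Rewrite as P → β P' and P' → α P' | ε.

E -> op id | P; P -> id id P' | op id op P'; P' -> P op P' | ε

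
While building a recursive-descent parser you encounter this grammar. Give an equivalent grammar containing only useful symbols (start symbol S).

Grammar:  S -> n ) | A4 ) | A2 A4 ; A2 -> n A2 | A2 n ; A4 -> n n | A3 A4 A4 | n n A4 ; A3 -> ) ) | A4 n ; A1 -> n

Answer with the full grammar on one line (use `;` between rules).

Generating nonterminals: {A1, A3, A4, S}.
Reachable from S after that: {A3, A4, S}.
Removed useless symbols: {A1, A2} and every production mentioning them.

S -> n ) | A4 ); A4 -> n n | A3 A4 A4 | n n A4; A3 -> ) ) | A4 n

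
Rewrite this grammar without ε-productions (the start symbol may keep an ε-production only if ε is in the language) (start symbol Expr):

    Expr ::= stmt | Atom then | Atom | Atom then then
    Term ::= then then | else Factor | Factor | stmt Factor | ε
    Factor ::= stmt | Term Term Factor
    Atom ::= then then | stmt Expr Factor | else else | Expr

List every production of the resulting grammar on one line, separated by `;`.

Nullable nonterminals: {Term}.
ε ∉ L(G), so no ε-production is kept.
Add the nullable-subset variants: Factor → Term Term Factor gives Term Term Factor | Term Factor.

Expr ::= stmt | Atom then | Atom | Atom then then; Term ::= then then | else Factor | Factor | stmt Factor; Factor ::= stmt | Term Term Factor | Term Factor; Atom ::= then then | stmt Expr Factor | else else | Expr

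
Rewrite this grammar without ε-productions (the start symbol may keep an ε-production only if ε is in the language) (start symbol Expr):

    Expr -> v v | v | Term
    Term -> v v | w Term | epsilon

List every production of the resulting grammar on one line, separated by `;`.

Nullable set = {Expr, Term}.
ε ∈ L(G) since Expr is nullable, so keep Expr → ε.
Expand every rule over subsets of its nullable positions: Term → w Term gives w Term | w.

Expr -> v v | v | Term | ε; Term -> v v | w Term | w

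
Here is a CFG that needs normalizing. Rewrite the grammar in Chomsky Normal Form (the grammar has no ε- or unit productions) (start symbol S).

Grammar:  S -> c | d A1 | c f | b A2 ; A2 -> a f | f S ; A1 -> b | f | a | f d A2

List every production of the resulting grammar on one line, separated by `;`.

Introduce a nonterminal for each terminal appearing in a rule of length ≥ 2: X1 → d, X2 → c, X3 → f, X4 → b, X5 → a.
Binarize each right-hand side of length ≥ 3 by chaining fresh nonterminals (Y1, Y2, …): affected rules were A1 → X3 X1 A2.

S -> c | X1 A1 | X2 X3 | X4 A2; A2 -> X5 X3 | X3 S; A1 -> b | f | a | X3 Y1; X1 -> d; X2 -> c; X3 -> f; X4 -> b; X5 -> a; Y1 -> X1 A2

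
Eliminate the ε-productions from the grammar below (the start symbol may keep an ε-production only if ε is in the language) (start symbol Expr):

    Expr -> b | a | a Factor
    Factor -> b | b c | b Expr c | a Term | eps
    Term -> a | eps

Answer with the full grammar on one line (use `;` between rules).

The nullable symbols are {Factor, Term}.
ε ∉ L(G), so no ε-production is kept.
Expand every rule over subsets of its nullable positions: Factor → a Term gives a Term | a.

Expr -> b | a | a Factor; Factor -> b | b c | b Expr c | a Term | a; Term -> a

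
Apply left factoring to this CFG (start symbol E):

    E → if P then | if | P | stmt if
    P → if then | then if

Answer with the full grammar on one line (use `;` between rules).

E has alternatives sharing prefix 'if': factor to E → if E' with E' → P then | ε.

E → P | stmt if | if E'; P → if then | then if; E' → P then | eps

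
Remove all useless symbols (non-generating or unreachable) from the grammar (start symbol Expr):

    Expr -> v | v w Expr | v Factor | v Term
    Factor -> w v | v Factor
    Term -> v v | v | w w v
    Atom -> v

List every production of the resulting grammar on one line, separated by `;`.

Generating nonterminals: {Atom, Expr, Factor, Term}.
Reachable from Expr after that: {Expr, Factor, Term}.
Removed useless symbols: {Atom} and every production mentioning them.

Expr -> v | v w Expr | v Factor | v Term; Factor -> w v | v Factor; Term -> v v | v | w w v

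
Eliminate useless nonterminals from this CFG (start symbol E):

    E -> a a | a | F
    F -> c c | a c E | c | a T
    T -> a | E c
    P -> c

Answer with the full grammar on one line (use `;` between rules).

Generating nonterminals: {E, F, P, T}.
Reachable from E after that: {E, F, T}.
Removed useless symbols: {P} and every production mentioning them.

E -> a a | a | F; F -> c c | a c E | c | a T; T -> a | E c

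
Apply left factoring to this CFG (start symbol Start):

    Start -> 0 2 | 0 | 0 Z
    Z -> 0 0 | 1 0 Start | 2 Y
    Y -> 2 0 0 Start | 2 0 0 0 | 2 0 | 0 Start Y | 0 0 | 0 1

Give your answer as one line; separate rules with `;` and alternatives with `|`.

Start has alternatives sharing prefix '0': factor to Start → 0 Start1 with Start1 → 2 | ε | Z.
Y has alternatives sharing prefix '2 0': factor to Y → 2 0 Y1 with Y1 → 0 Start | 0 0 | ε.
Y has alternatives sharing prefix '0': factor to Y → 0 Y2 with Y2 → Start Y | 0 | 1.
Y1 has alternatives sharing prefix '0': factor to Y1 → 0 Y11 with Y11 → Start | 0.

Start -> 0 Start1; Z -> 0 0 | 1 0 Start | 2 Y; Y -> 2 0 Y1 | 0 Y2; Start1 -> 2 | ε | Z; Y1 -> ε | 0 Y11; Y2 -> Start Y | 0 | 1; Y11 -> Start | 0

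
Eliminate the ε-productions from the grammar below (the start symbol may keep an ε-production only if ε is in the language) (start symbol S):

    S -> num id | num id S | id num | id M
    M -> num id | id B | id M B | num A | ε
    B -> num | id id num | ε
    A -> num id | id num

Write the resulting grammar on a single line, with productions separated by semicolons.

S -> num id | num id S | id num | id M | id; M -> num id | id B | id | id M B | id M | num A; B -> num | id id num; A -> num id | id num

The nullable symbols are {B, M}.
ε ∉ L(G), so no ε-production is kept.
Add the nullable-subset variants: S → id M gives id M | id. M → id B gives id B | id. M → id M B gives id M B | id M.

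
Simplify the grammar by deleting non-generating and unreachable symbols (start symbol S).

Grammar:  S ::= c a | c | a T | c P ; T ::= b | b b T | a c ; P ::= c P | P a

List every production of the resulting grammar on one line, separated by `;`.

Generating nonterminals: {S, T}.
Reachable from S after that: {S, T}.
Removed useless symbols: {P} and every production mentioning them.

S ::= c a | c | a T; T ::= b | b b T | a c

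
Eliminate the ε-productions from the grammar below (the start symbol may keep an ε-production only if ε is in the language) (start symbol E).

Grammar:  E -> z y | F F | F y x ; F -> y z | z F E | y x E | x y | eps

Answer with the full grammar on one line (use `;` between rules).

E -> z y | F F | F | F y x | y x | eps; F -> y z | z F E | z F | z E | z | y x E | y x | x y

Nullable set = {E, F}.
ε ∈ L(G) since E is nullable, so keep E → ε.
Add the nullable-subset variants: E → F F gives F F | F. E → F y x gives F y x | y x. F → z F E gives z F E | z F | z E | z. F → y x E gives y x E | y x.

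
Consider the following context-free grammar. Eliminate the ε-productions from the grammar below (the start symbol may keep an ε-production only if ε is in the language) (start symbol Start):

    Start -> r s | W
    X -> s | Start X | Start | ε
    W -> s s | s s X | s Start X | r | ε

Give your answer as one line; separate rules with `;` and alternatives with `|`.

Start -> r s | W | ε; X -> s | Start X | Start; W -> s s | s s X | s Start X | s Start | s X | s | r

The nullable symbols are {Start, W, X}.
ε ∈ L(G) since Start is nullable, so keep Start → ε.
For each production, add variants omitting each subset of nullable occurrences: X → Start X gives Start X | Start. W → s Start X gives s Start X | s Start | s X | s.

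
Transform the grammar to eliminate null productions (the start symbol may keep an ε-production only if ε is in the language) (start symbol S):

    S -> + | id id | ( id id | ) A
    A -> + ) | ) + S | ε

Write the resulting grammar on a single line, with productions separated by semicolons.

S -> + | id id | ( id id | ) A | ); A -> + ) | ) + S

Nullable nonterminals: {A}.
ε ∉ L(G), so no ε-production is kept.
Add the nullable-subset variants: S → ) A gives ) A | ).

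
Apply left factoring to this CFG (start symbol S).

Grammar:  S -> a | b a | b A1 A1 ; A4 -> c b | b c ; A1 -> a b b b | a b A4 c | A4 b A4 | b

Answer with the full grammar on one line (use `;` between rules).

S has alternatives sharing prefix 'b': factor to S → b S' with S' → a | A1 A1.
A1 has alternatives sharing prefix 'a b': factor to A1 → a b A1' with A1' → b b | A4 c.

S -> a | b S'; A4 -> c b | b c; A1 -> A4 b A4 | b | a b A1'; S' -> a | A1 A1; A1' -> b b | A4 c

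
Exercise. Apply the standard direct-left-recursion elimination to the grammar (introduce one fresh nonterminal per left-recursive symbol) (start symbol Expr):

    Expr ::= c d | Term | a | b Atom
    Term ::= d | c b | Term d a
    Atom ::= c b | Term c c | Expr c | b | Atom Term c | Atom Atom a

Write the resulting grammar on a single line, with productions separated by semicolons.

Left recursion appears on Term, Atom.
For Term: α = {d a}, β = {d, c b}. Rewrite as Term → β Term1 and Term1 → α Term1 | ε.
For Atom: α = {Term c, Atom a}, β = {c b, Term c c, Expr c, b}. Rewrite as Atom → β Atom1 and Atom1 → α Atom1 | ε.

Expr ::= c d | Term | a | b Atom; Term ::= d Term1 | c b Term1; Atom ::= c b Atom1 | Term c c Atom1 | Expr c Atom1 | b Atom1; Term1 ::= d a Term1 | ε; Atom1 ::= Term c Atom1 | Atom a Atom1 | ε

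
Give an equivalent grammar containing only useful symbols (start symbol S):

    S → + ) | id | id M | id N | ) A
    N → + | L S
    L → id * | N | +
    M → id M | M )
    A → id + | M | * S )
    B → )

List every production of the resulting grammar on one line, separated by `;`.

Generating nonterminals: {A, B, L, N, S}.
Reachable from S after that: {A, L, N, S}.
Removed useless symbols: {B, M} and every production mentioning them.

S → + ) | id | id N | ) A; N → + | L S; L → id * | N | +; A → id + | * S )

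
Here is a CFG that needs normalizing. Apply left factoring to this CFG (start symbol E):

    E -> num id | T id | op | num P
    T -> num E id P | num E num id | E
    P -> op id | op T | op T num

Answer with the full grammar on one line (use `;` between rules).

E -> T id | op | num E'; T -> E | num E T'; P -> op P'; E' -> id | P; T' -> id P | num id; P' -> id | T P''; P'' -> ε | num

E has alternatives sharing prefix 'num': factor to E → num E' with E' → id | P.
T has alternatives sharing prefix 'num E': factor to T → num E T' with T' → id P | num id.
P has alternatives sharing prefix 'op': factor to P → op P' with P' → id | T | T num.
P' has alternatives sharing prefix 'T': factor to P' → T P'' with P'' → ε | num.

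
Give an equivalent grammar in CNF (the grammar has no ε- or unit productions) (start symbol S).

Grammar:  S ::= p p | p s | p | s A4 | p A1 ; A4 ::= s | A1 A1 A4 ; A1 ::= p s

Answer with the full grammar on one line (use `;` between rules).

Introduce a nonterminal for each terminal appearing in a rule of length ≥ 2: X1 → p, X2 → s.
Binarize each right-hand side of length ≥ 3 by chaining fresh nonterminals (Y1, Y2, …): affected rules were A4 → A1 A1 A4.

S ::= X1 X1 | X1 X2 | p | X2 A4 | X1 A1; A4 ::= s | A1 Y1; A1 ::= X1 X2; X1 ::= p; X2 ::= s; Y1 ::= A1 A4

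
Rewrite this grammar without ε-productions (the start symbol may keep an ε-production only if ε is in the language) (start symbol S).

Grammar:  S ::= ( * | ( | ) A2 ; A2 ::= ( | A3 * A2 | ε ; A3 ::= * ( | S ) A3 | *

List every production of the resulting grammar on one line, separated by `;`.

Nullable nonterminals: {A2}.
ε ∉ L(G), so no ε-production is kept.
Add the nullable-subset variants: S → ) A2 gives ) A2 | ). A2 → A3 * A2 gives A3 * A2 | A3 *.

S ::= ( * | ( | ) A2 | ); A2 ::= ( | A3 * A2 | A3 *; A3 ::= * ( | S ) A3 | *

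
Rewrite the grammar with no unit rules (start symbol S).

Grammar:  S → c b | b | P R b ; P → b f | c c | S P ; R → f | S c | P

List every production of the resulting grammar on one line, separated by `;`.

Unit pairs: R ⇒* {P}.
Replace each nonterminal's rules with the union of the non-unit rules of every nonterminal it unit-derives.

S → c b | b | P R b; P → b f | c c | S P; R → b f | c c | S P | f | S c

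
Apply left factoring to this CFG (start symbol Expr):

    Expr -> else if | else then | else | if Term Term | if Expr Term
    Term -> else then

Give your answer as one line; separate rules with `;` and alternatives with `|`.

Expr -> else Expr1 | if Expr2; Term -> else then; Expr1 -> if | then | ε; Expr2 -> Term Term | Expr Term

Expr has alternatives sharing prefix 'else': factor to Expr → else Expr1 with Expr1 → if | then | ε.
Expr has alternatives sharing prefix 'if': factor to Expr → if Expr2 with Expr2 → Term Term | Expr Term.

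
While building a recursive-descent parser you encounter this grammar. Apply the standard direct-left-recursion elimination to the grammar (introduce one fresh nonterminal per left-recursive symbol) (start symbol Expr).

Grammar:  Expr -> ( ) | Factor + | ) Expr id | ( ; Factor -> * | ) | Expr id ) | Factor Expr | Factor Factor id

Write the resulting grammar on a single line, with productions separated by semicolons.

Expr -> ( ) | Factor + | ) Expr id | (; Factor -> * Factor1 | ) Factor1 | Expr id ) Factor1; Factor1 -> Expr Factor1 | Factor id Factor1 | ε

Left recursion appears on Factor.
For Factor: α = {Expr, Factor id}, β = {*, ), Expr id )}. Rewrite as Factor → β Factor1 and Factor1 → α Factor1 | ε.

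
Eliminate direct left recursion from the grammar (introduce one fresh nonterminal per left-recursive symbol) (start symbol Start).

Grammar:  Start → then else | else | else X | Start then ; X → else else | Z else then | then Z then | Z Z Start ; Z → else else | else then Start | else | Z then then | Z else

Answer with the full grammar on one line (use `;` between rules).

Left recursion appears on Start, Z.
For Start: α = {then}, β = {then else, else, else X}. Rewrite as Start → β Start1 and Start1 → α Start1 | ε.
For Z: α = {then then, else}, β = {else else, else then Start, else}. Rewrite as Z → β Z1 and Z1 → α Z1 | ε.

Start → then else Start1 | else Start1 | else X Start1; X → else else | Z else then | then Z then | Z Z Start; Z → else else Z1 | else then Start Z1 | else Z1; Start1 → then Start1 | ε; Z1 → then then Z1 | else Z1 | ε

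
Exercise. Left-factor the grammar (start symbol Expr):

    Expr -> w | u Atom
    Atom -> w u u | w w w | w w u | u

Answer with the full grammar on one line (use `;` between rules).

Expr -> w | u Atom; Atom -> u | w Atom1; Atom1 -> u u | w Atom11; Atom11 -> w | u

Atom has alternatives sharing prefix 'w': factor to Atom → w Atom1 with Atom1 → u u | w w | w u.
Atom1 has alternatives sharing prefix 'w': factor to Atom1 → w Atom11 with Atom11 → w | u.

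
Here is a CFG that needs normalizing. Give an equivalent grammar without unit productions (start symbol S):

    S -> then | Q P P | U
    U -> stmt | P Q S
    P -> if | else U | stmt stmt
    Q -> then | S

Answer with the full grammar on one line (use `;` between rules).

S -> stmt | P Q S | then | Q P P; U -> stmt | P Q S; P -> if | else U | stmt stmt; Q -> stmt | P Q S | then | Q P P

Unit pairs: Q ⇒* {S, U}; S ⇒* {U}.
Replace each nonterminal's rules with the union of the non-unit rules of every nonterminal it unit-derives.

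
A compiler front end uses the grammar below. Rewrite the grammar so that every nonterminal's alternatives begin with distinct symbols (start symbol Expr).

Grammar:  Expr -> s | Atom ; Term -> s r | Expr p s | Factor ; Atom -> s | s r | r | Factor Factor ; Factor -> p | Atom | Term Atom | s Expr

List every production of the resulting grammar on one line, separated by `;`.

Expr -> s | Atom; Term -> s r | Expr p s | Factor; Atom -> r | Factor Factor | s Atom1; Factor -> p | Atom | Term Atom | s Expr; Atom1 -> ε | r

Atom has alternatives sharing prefix 's': factor to Atom → s Atom1 with Atom1 → ε | r.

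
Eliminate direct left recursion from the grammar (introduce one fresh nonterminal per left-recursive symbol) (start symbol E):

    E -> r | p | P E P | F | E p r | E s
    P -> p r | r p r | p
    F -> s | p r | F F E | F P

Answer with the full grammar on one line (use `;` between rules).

E -> r E' | p E' | P E P E' | F E'; P -> p r | r p r | p; F -> s F' | p r F'; E' -> p r E' | s E' | ε; F' -> F E F' | P F' | ε

E, F are directly left-recursive.
For E: α = {p r, s}, β = {r, p, P E P, F}. Rewrite as E → β E' and E' → α E' | ε.
For F: α = {F E, P}, β = {s, p r}. Rewrite as F → β F' and F' → α F' | ε.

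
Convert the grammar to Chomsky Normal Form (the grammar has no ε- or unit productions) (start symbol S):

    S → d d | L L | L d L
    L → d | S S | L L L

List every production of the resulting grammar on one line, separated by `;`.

Introduce a nonterminal for each terminal appearing in a rule of length ≥ 2: X1 → d.
Binarize each right-hand side of length ≥ 3 by chaining fresh nonterminals (Y1, Y2, …): affected rules were S → L X1 L; L → L L L.

S → X1 X1 | L L | L Y1; L → d | S S | L Y2; X1 → d; Y1 → X1 L; Y2 → L L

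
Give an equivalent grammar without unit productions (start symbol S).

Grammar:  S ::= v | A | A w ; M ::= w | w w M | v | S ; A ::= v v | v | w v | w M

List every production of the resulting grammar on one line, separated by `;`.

Unit pairs: M ⇒* {A, S}; S ⇒* {A}.
Replace each nonterminal's rules with the union of the non-unit rules of every nonterminal it unit-derives.

S ::= v | A w | v v | w v | w M; M ::= v v | v | w v | w M | A w | w | w w M; A ::= v v | v | w v | w M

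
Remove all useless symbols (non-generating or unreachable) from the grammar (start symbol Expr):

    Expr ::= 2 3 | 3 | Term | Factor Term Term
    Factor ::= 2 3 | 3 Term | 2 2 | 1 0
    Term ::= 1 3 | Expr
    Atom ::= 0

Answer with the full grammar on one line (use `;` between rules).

Generating nonterminals: {Atom, Expr, Factor, Term}.
Reachable from Expr after that: {Expr, Factor, Term}.
Removed useless symbols: {Atom} and every production mentioning them.

Expr ::= 2 3 | 3 | Term | Factor Term Term; Factor ::= 2 3 | 3 Term | 2 2 | 1 0; Term ::= 1 3 | Expr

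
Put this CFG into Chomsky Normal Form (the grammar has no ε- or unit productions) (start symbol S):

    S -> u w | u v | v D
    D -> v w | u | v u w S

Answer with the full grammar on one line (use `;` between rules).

S -> X1 X2 | X1 X3 | X3 D; D -> X3 X2 | u | X3 Y1; X1 -> u; X2 -> w; X3 -> v; Y1 -> X1 Y2; Y2 -> X2 S

Introduce a nonterminal for each terminal appearing in a rule of length ≥ 2: X1 → u, X2 → w, X3 → v.
Binarize each right-hand side of length ≥ 3 by chaining fresh nonterminals (Y1, Y2, …): affected rules were D → X3 X1 X2 S.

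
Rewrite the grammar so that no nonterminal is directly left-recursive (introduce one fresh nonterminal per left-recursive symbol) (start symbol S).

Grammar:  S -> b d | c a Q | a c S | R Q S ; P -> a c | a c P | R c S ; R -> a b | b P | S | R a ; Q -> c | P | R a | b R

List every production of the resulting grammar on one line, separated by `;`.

S -> b d | c a Q | a c S | R Q S; P -> a c | a c P | R c S; R -> a b R' | b P R' | S R'; Q -> c | P | R a | b R; R' -> a R' | ε

R is directly left-recursive.
For R: α = {a}, β = {a b, b P, S}. Rewrite as R → β R' and R' → α R' | ε.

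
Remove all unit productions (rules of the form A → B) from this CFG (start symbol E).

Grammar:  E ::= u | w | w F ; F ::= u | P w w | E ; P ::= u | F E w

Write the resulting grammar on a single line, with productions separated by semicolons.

E ::= u | w | w F; F ::= u | w | w F | P w w; P ::= u | F E w

Unit pairs: F ⇒* {E}.
For each unit pair (A, B), copy every non-unit production of B to A, then drop all unit productions.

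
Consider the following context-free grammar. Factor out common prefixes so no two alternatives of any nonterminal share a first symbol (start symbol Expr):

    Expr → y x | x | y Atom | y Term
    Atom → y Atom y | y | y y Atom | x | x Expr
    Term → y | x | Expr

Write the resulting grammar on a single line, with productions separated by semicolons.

Expr has alternatives sharing prefix 'y': factor to Expr → y Expr1 with Expr1 → x | Atom | Term.
Atom has alternatives sharing prefix 'y': factor to Atom → y Atom1 with Atom1 → Atom y | ε | y Atom.
Atom has alternatives sharing prefix 'x': factor to Atom → x Atom2 with Atom2 → ε | Expr.

Expr → x | y Expr1; Atom → y Atom1 | x Atom2; Term → y | x | Expr; Expr1 → x | Atom | Term; Atom1 → Atom y | ε | y Atom; Atom2 → ε | Expr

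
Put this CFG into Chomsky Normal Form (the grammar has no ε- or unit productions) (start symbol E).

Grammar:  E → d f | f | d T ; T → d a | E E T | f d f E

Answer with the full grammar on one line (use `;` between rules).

E → X1 X2 | f | X1 T; T → X1 X3 | E Y1 | X2 Y2; X1 → d; X2 → f; X3 → a; Y1 → E T; Y2 → X1 Y3; Y3 → X2 E

Introduce a nonterminal for each terminal appearing in a rule of length ≥ 2: X1 → d, X2 → f, X3 → a.
Binarize each right-hand side of length ≥ 3 by chaining fresh nonterminals (Y1, Y2, …): affected rules were T → E E T; T → X2 X1 X2 E.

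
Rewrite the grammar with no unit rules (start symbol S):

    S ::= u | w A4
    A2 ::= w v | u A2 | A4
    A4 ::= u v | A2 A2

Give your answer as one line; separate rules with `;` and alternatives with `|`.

Unit pairs: A2 ⇒* {A4}.
For every A with A ⇒* B via unit rules, add B's non-unit alternatives to A; then delete every rule of the form X → Y.

S ::= u | w A4; A2 ::= u v | A2 A2 | w v | u A2; A4 ::= u v | A2 A2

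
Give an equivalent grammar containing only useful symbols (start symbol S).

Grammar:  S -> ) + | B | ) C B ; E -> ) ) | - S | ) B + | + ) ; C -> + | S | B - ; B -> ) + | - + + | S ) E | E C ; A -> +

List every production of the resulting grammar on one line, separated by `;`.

S -> ) + | B | ) C B; E -> ) ) | - S | ) B + | + ); C -> + | S | B -; B -> ) + | - + + | S ) E | E C

Generating nonterminals: {A, B, C, E, S}.
Reachable from S after that: {B, C, E, S}.
Removed useless symbols: {A} and every production mentioning them.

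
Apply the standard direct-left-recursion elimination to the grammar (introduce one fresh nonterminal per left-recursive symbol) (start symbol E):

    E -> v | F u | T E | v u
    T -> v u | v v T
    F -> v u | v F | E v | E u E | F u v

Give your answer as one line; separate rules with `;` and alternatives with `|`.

E -> v | F u | T E | v u; T -> v u | v v T; F -> v u F' | v F F' | E v F' | E u E F'; F' -> u v F' | ε

Directly left-recursive nonterminal: F.
For F: α = {u v}, β = {v u, v F, E v, E u E}. Rewrite as F → β F' and F' → α F' | ε.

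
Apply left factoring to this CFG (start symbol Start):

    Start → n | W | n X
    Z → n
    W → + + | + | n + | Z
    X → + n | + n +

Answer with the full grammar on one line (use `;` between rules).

Start → W | n Start1; Z → n; W → n + | Z | + W1; X → + n X1; Start1 → ε | X; W1 → + | ε; X1 → ε | +

Start has alternatives sharing prefix 'n': factor to Start → n Start1 with Start1 → ε | X.
W has alternatives sharing prefix '+': factor to W → + W1 with W1 → + | ε.
X has alternatives sharing prefix '+ n': factor to X → + n X1 with X1 → ε | +.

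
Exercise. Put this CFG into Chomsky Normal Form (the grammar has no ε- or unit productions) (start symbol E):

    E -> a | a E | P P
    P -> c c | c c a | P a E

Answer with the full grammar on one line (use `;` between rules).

E -> a | X1 E | P P; P -> X2 X2 | X2 Y1 | P Y2; X1 -> a; X2 -> c; Y1 -> X2 X1; Y2 -> X1 E

Introduce a nonterminal for each terminal appearing in a rule of length ≥ 2: X1 → a, X2 → c.
Binarize each right-hand side of length ≥ 3 by chaining fresh nonterminals (Y1, Y2, …): affected rules were P → X2 X2 X1; P → P X1 E.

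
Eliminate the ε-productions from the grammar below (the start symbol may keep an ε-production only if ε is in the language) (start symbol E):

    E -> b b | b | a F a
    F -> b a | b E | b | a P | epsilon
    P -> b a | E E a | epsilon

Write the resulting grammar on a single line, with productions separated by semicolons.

Nullable set = {F, P}.
ε ∉ L(G), so no ε-production is kept.
Add the nullable-subset variants: E → a F a gives a F a | a a. F → a P gives a P | a.

E -> b b | b | a F a | a a; F -> b a | b E | b | a P | a; P -> b a | E E a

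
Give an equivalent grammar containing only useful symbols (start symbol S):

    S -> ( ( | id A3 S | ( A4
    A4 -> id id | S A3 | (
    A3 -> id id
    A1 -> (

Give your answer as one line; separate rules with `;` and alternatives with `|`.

S -> ( ( | id A3 S | ( A4; A4 -> id id | S A3 | (; A3 -> id id

Generating nonterminals: {A1, A3, A4, S}.
Reachable from S after that: {A3, A4, S}.
Removed useless symbols: {A1} and every production mentioning them.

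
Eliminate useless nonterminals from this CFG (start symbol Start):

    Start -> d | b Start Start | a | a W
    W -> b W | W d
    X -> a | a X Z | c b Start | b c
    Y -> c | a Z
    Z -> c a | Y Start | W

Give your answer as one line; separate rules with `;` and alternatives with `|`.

Generating nonterminals: {Start, X, Y, Z}.
Reachable from Start after that: {Start}.
Removed useless symbols: {W, X, Y, Z} and every production mentioning them.

Start -> d | b Start Start | a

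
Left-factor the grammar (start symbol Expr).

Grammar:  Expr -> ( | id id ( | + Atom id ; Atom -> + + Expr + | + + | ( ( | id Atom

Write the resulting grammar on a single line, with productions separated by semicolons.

Expr -> ( | id id ( | + Atom id; Atom -> ( ( | id Atom | + + Atom1; Atom1 -> Expr + | epsilon

Atom has alternatives sharing prefix '+ +': factor to Atom → + + Atom1 with Atom1 → Expr + | ε.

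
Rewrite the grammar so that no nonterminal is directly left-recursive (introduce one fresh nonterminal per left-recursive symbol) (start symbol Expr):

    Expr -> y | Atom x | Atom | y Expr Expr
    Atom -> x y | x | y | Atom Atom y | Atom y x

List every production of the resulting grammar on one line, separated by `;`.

Directly left-recursive nonterminal: Atom.
For Atom: α = {Atom y, y x}, β = {x y, x, y}. Rewrite as Atom → β Atom1 and Atom1 → α Atom1 | ε.

Expr -> y | Atom x | Atom | y Expr Expr; Atom -> x y Atom1 | x Atom1 | y Atom1; Atom1 -> Atom y Atom1 | y x Atom1 | epsilon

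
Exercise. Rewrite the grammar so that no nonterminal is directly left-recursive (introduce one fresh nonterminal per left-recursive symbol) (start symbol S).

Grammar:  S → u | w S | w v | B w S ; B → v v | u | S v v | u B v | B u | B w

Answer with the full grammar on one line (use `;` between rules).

S → u | w S | w v | B w S; B → v v B' | u B' | S v v B' | u B v B'; B' → u B' | w B' | ε

Left recursion appears on B.
For B: α = {u, w}, β = {v v, u, S v v, u B v}. Rewrite as B → β B' and B' → α B' | ε.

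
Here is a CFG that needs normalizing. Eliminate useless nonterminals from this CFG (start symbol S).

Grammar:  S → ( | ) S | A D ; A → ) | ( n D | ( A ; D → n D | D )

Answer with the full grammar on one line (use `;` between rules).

Generating nonterminals: {A, S}.
Reachable from S after that: {S}.
Removed useless symbols: {A, D} and every production mentioning them.

S → ( | ) S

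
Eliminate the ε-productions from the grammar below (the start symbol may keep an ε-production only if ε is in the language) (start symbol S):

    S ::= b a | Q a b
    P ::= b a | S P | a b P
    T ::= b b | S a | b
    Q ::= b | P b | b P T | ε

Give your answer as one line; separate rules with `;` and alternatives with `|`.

The nullable symbols are {Q}.
ε ∉ L(G), so no ε-production is kept.
For each production, add variants omitting each subset of nullable occurrences: S → Q a b gives Q a b | a b.

S ::= b a | Q a b | a b; P ::= b a | S P | a b P; T ::= b b | S a | b; Q ::= b | P b | b P T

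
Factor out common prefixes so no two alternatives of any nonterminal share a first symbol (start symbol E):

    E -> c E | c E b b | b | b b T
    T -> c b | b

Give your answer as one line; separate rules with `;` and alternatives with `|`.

E -> c E E' | b E''; T -> c b | b; E' -> ε | b b; E'' -> ε | b T

E has alternatives sharing prefix 'c E': factor to E → c E E' with E' → ε | b b.
E has alternatives sharing prefix 'b': factor to E → b E'' with E'' → ε | b T.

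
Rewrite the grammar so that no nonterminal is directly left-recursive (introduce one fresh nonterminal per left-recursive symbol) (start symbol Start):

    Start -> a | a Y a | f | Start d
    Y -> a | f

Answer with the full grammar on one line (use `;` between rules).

Directly left-recursive nonterminal: Start.
For Start: α = {d}, β = {a, a Y a, f}. Rewrite as Start → β Start1 and Start1 → α Start1 | ε.

Start -> a Start1 | a Y a Start1 | f Start1; Y -> a | f; Start1 -> d Start1 | ε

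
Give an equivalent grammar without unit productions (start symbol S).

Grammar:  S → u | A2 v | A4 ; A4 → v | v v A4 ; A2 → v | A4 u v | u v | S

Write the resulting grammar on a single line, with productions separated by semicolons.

S → v | v v A4 | u | A2 v; A4 → v | v v A4; A2 → v | v v A4 | A4 u v | u v | u | A2 v

Unit pairs: A2 ⇒* {A4, S}; S ⇒* {A4}.
Replace each nonterminal's rules with the union of the non-unit rules of every nonterminal it unit-derives.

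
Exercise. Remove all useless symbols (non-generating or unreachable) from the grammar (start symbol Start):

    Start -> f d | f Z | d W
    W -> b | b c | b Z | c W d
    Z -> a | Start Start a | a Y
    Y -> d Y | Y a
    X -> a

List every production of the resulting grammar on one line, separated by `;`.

Generating nonterminals: {Start, W, X, Z}.
Reachable from Start after that: {Start, W, Z}.
Removed useless symbols: {X, Y} and every production mentioning them.

Start -> f d | f Z | d W; W -> b | b c | b Z | c W d; Z -> a | Start Start a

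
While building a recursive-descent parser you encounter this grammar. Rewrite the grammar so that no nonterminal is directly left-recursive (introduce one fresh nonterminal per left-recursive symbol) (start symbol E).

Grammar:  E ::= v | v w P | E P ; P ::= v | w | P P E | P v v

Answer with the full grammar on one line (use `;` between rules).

E ::= v E' | v w P E'; P ::= v P' | w P'; E' ::= P E' | ε; P' ::= P E P' | v v P' | ε

Left recursion appears on E, P.
For E: α = {P}, β = {v, v w P}. Rewrite as E → β E' and E' → α E' | ε.
For P: α = {P E, v v}, β = {v, w}. Rewrite as P → β P' and P' → α P' | ε.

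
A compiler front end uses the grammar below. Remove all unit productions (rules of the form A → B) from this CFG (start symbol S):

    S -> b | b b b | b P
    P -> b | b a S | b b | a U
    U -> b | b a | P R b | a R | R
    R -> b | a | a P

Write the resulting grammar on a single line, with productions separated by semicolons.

S -> b | b b b | b P; P -> b | b a S | b b | a U; U -> b | b a | P R b | a R | a | a P; R -> b | a | a P

Unit pairs: U ⇒* {R}.
For each unit pair (A, B), copy every non-unit production of B to A, then drop all unit productions.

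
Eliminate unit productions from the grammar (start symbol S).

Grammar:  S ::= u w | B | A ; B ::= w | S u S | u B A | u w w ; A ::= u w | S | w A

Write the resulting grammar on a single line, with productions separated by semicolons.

Unit pairs: A ⇒* {B, S}; S ⇒* {A, B}.
Replace each nonterminal's rules with the union of the non-unit rules of every nonterminal it unit-derives.

S ::= w | S u S | u B A | u w w | u w | w A; B ::= w | S u S | u B A | u w w; A ::= w | S u S | u B A | u w w | u w | w A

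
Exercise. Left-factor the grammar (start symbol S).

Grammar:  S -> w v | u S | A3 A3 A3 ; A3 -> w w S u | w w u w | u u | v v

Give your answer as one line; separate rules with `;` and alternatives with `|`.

S -> w v | u S | A3 A3 A3; A3 -> u u | v v | w w A3'; A3' -> S u | u w

A3 has alternatives sharing prefix 'w w': factor to A3 → w w A3' with A3' → S u | u w.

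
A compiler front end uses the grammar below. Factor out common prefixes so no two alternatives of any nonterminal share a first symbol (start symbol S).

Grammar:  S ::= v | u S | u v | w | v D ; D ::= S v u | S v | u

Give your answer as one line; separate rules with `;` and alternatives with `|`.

S ::= w | v S' | u S''; D ::= u | S v D'; S' ::= ε | D; S'' ::= S | v; D' ::= u | ε

S has alternatives sharing prefix 'v': factor to S → v S' with S' → ε | D.
S has alternatives sharing prefix 'u': factor to S → u S'' with S'' → S | v.
D has alternatives sharing prefix 'S v': factor to D → S v D' with D' → u | ε.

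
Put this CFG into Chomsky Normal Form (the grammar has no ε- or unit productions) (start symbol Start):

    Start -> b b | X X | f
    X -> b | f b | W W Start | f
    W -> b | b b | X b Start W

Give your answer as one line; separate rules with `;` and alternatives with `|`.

Start -> X1 X1 | X X | f; X -> b | X2 X1 | W Y1 | f; W -> b | X1 X1 | X Y2; X1 -> b; X2 -> f; Y1 -> W Start; Y2 -> X1 Y3; Y3 -> Start W

Introduce a nonterminal for each terminal appearing in a rule of length ≥ 2: X1 → b, X2 → f.
Binarize each right-hand side of length ≥ 3 by chaining fresh nonterminals (Y1, Y2, …): affected rules were X → W W Start; W → X X1 Start W.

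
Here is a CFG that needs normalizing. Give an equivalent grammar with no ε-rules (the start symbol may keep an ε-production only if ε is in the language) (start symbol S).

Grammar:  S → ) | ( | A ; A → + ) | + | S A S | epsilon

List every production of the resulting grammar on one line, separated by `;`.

S → ) | ( | A | epsilon; A → + ) | + | S A S | S A | S S | S | A S

Nullable set = {A, S}.
ε ∈ L(G) since S is nullable, so keep S → ε.
Add the nullable-subset variants: A → S A S gives S A S | S A | S S | S | A S.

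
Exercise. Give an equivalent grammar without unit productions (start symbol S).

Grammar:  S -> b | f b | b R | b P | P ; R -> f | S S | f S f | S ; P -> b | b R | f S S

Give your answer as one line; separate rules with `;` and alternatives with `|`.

S -> b | f b | b R | b P | f S S; R -> b | f b | b R | b P | f S S | f | S S | f S f; P -> b | b R | f S S

Unit pairs: R ⇒* {P, S}; S ⇒* {P}.
Replace each nonterminal's rules with the union of the non-unit rules of every nonterminal it unit-derives.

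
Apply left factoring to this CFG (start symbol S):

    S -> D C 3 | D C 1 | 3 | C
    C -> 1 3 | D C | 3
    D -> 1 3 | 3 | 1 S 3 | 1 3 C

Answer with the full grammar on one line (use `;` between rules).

S has alternatives sharing prefix 'D C': factor to S → D C S' with S' → 3 | 1.
D has alternatives sharing prefix '1': factor to D → 1 D' with D' → 3 | S 3 | 3 C.
D' has alternatives sharing prefix '3': factor to D' → 3 D'' with D'' → ε | C.

S -> 3 | C | D C S'; C -> 1 3 | D C | 3; D -> 3 | 1 D'; S' -> 3 | 1; D' -> S 3 | 3 D''; D'' -> ε | C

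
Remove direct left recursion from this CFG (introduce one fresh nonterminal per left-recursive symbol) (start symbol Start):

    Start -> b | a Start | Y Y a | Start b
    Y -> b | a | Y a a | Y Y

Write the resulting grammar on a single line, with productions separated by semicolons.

Start -> b Start1 | a Start Start1 | Y Y a Start1; Y -> b Y1 | a Y1; Start1 -> b Start1 | ε; Y1 -> a a Y1 | Y Y1 | ε

Left recursion appears on Start, Y.
For Start: α = {b}, β = {b, a Start, Y Y a}. Rewrite as Start → β Start1 and Start1 → α Start1 | ε.
For Y: α = {a a, Y}, β = {b, a}. Rewrite as Y → β Y1 and Y1 → α Y1 | ε.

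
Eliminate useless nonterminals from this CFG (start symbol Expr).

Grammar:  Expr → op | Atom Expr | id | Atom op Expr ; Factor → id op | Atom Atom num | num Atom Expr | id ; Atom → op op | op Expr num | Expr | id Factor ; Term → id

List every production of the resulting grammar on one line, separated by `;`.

Expr → op | Atom Expr | id | Atom op Expr; Factor → id op | Atom Atom num | num Atom Expr | id; Atom → op op | op Expr num | Expr | id Factor

Generating nonterminals: {Atom, Expr, Factor, Term}.
Reachable from Expr after that: {Atom, Expr, Factor}.
Removed useless symbols: {Term} and every production mentioning them.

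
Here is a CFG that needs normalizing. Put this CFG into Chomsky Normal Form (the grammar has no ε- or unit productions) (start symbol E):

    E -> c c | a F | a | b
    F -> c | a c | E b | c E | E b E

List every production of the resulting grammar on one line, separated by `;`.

E -> X1 X1 | X2 F | a | b; F -> c | X2 X1 | E X3 | X1 E | E Y1; X1 -> c; X2 -> a; X3 -> b; Y1 -> X3 E

Introduce a nonterminal for each terminal appearing in a rule of length ≥ 2: X1 → c, X2 → a, X3 → b.
Binarize each right-hand side of length ≥ 3 by chaining fresh nonterminals (Y1, Y2, …): affected rules were F → E X3 E.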